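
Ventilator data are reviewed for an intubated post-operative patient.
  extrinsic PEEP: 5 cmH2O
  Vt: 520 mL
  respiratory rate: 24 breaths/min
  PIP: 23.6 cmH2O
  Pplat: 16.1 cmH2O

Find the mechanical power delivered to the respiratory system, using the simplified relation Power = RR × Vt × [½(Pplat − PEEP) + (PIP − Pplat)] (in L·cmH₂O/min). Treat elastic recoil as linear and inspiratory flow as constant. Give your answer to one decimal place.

162.9

Per-breath work = Vt × [½(Pplat−PEEP) + (PIP−Pplat)] = 0.520 × [0.5×11.1 + 7.5] = 0.520 × 13.05 = 6.786 L·cmH2O.
Power = 24 × 6.786 = 162.86 L·cmH2O/min.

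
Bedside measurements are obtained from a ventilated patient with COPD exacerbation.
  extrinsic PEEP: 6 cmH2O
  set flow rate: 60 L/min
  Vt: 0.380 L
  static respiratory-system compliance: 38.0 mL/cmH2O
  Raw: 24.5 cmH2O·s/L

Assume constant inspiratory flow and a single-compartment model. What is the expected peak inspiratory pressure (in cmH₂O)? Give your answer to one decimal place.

Flow: 60 L/min ÷ 60 = 1 L/s.
Equation of motion (constant flow): PIP = Vt/C + R·V̇ + PEEP.
PIP = 380/38.0 + 24.5×1 + 6 = 10.0 + 24.5 + 6 = 40.5 cmH2O.

40.5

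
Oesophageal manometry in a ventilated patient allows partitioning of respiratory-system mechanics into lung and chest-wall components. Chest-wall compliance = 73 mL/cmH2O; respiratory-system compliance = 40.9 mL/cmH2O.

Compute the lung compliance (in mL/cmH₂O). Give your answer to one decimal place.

1/CL = 1/Crs − 1/Ccw.
1/CL = 1/40.9 − 1/73 = 0.01075.
CL = 93.023 mL/cmH2O.

93.0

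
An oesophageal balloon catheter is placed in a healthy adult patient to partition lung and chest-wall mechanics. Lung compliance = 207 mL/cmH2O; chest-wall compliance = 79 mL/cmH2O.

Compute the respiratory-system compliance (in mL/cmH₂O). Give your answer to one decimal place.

Lung and chest wall are elastances in series: 1/Crs = 1/CL + 1/Ccw.
1/Crs = 1/207 + 1/79 = 0.01749.
Crs = 57.176 mL/cmH2O.

57.2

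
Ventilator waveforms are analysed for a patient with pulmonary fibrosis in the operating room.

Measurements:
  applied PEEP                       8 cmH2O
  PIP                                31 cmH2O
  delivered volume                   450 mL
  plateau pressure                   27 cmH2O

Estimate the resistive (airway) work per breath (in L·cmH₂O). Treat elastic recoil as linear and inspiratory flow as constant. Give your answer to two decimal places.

With constant inspiratory flow the resistive pressure is constant at PIP − Pplat = 31 − 27 = 4.0 cmH2O, so resistive work = 4.0 × 0.450 = 1.8 L·cmH2O.

1.80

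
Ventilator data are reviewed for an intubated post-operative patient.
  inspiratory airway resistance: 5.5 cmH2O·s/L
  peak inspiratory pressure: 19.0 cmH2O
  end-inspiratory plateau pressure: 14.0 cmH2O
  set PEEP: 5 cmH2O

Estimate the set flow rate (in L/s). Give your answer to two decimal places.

0.91

flow = (PIP − Pplat) / Raw = 5.0 / 5.5 = 0.9091 L/s.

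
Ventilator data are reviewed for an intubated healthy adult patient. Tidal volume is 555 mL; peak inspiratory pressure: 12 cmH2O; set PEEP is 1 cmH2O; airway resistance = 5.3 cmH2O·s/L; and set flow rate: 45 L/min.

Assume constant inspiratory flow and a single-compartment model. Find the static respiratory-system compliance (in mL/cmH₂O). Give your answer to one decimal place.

Flow: 45 L/min ÷ 60 = 0.75 L/s.
Equation of motion (constant flow): PIP = Vt/C + R·V̇ + PEEP.
Vt/C = PIP − R·V̇ − PEEP = 12 − 5.3×0.75 − 1 = 12 − 3.975 − 1 = 7.025 cmH2O.
C = Vt / 7.025 = 555 / 7.025 = 79.004 mL/cmH2O.

79.0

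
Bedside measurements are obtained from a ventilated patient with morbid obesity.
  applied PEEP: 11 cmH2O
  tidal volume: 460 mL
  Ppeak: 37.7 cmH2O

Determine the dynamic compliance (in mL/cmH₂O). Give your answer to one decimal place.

17.2

Dynamic compliance = Vt / (PIP − PEEP) = 460 / (37.7 − 11) = 460 / 26.7 = 17.228 mL/cmH2O.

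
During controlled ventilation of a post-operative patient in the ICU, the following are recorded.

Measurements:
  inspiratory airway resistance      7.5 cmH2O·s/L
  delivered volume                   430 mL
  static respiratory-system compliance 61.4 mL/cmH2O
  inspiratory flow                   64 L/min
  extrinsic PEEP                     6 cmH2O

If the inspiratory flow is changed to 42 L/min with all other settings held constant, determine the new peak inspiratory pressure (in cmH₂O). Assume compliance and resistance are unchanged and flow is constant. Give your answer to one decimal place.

Flow: 64 L/min ÷ 60 = 1.0667 L/s.
New flow: 42 L/min ÷ 60 = 0.7 L/s.
PIP = Vt/C + R·V̇ + PEEP (constant-flow equation of motion).
Only the resistive term changes: ΔPIP = R × ΔV̇ = 7.5 × (0.7 − 1.0667) = 7.5 × -0.3667 = -2.75 cmH2O.
Original PIP = 430/61.4 + 7.5×1.0667 + 6 = 21.004 cmH2O; new PIP = 21.004 + (-2.75) = 18.254 cmH2O.

18.3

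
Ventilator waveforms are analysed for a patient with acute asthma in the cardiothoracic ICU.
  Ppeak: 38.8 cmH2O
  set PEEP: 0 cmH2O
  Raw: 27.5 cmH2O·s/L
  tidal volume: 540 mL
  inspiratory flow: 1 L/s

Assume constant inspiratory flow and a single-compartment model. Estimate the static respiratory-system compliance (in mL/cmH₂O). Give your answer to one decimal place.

Equation of motion (constant flow): PIP = Vt/C + R·V̇ + PEEP.
Vt/C = PIP − R·V̇ − PEEP = 38.8 − 27.5×1 − 0 = 38.8 − 27.5 − 0 = 11.3 cmH2O.
C = Vt / 11.3 = 540 / 11.3 = 47.788 mL/cmH2O.

47.8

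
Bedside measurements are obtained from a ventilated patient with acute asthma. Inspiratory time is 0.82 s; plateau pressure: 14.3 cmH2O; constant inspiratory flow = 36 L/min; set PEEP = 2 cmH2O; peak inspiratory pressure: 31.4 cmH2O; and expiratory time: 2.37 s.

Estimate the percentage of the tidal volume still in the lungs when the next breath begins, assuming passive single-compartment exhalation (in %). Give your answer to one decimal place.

Flow: 36 L/min ÷ 60 = 0.6 L/s.
Vt = flow × Ti = 0.6 L/s × 0.82 s × 1000 mL/L = 492.0 mL.
R = (PIP − Pplat)/V̇ = (31.4 − 14.3) / 0.6 = 17.1/0.6 = 28.5 cmH2O·s/L.
C = Vt/(Pplat − PEEP) = 492.0 / (14.3 − 2) = 492.0/12.3 = 40.0 mL/cmH2O.
τ = R × C = 28.5 × 0.04 L/cmH2O = 1.14 s.
Fraction remaining at end-expiration = e^(−Te/τ) = e^(−2.37/1.14) = 0.1251 → 12.51%.

12.5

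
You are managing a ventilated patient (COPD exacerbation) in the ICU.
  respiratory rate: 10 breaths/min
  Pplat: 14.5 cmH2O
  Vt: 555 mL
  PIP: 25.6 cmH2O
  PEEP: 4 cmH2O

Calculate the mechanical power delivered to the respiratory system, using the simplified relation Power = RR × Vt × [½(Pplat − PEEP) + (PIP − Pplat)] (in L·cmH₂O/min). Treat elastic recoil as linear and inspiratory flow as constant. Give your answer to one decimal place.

90.7

Per-breath work = Vt × [½(Pplat−PEEP) + (PIP−Pplat)] = 0.555 × [0.5×10.5 + 11.1] = 0.555 × 16.35 = 9.074 L·cmH2O.
Power = 10 × 9.074 = 90.74 L·cmH2O/min.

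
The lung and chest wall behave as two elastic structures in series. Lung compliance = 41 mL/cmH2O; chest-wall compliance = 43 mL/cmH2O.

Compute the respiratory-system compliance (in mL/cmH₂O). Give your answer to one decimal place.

Lung and chest wall are elastances in series: 1/Crs = 1/CL + 1/Ccw.
1/Crs = 1/41 + 1/43 = 0.04765.
Crs = 20.986 mL/cmH2O.

21.0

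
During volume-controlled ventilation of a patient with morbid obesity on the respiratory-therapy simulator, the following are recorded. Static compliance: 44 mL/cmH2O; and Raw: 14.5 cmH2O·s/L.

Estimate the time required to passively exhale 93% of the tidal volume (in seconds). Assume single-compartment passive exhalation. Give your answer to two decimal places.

τ = R × C = 14.5 × 44 mL/cmH2O = 14.5 × 0.044 L/cmH2O = 0.638 s.
Exhaled fraction f = 1 − e^(−t/τ) → t = −τ·ln(1 − f) = −0.638·ln(0.07) = 1.697 s.

1.70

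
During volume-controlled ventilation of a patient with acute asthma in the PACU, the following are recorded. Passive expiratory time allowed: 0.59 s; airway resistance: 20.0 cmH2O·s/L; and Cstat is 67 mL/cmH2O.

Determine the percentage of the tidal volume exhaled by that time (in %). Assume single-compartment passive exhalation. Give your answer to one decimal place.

35.6

τ = R × C = 20.0 × 67 mL/cmH2O = 20.0 × 0.067 L/cmH2O = 1.34 s.
Passive exhalation: V(t)/V₀ = e^(−t/τ) = e^(−0.59/1.34) = 0.6438.
Fraction exhaled = 1 − 0.6438 = 0.3562 → 35.62%.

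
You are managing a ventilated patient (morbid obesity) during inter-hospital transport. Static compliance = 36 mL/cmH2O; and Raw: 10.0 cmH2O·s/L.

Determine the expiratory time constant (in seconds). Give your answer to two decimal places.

τ = R × C = 10.0 × 36 mL/cmH2O = 10.0 × 0.036 L/cmH2O = 0.36 s.

0.36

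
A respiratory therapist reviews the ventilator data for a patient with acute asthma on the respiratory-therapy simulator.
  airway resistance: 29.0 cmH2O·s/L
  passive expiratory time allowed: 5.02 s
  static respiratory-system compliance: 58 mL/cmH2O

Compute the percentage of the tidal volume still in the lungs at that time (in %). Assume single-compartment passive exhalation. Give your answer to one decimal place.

τ = R × C = 29.0 × 58 mL/cmH2O = 29.0 × 0.058 L/cmH2O = 1.682 s.
Passive exhalation: V(t)/V₀ = e^(−t/τ) = e^(−5.02/1.682) = 0.05056.
Fraction remaining = 0.05056 → 5.056%.

5.1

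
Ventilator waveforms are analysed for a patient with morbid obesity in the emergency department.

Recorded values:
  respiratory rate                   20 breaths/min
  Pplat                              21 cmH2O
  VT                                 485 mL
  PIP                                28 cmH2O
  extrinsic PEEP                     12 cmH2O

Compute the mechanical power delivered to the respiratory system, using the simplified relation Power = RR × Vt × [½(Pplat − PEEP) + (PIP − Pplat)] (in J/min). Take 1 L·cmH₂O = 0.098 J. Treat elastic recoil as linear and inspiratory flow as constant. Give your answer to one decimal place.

10.9

Per-breath work = Vt × [½(Pplat−PEEP) + (PIP−Pplat)] = 0.485 × [0.5×9.0 + 7.0] = 0.485 × 11.5 = 5.578 L·cmH2O.
Power = 20 × 5.578 = 111.56 L·cmH2O/min.
× 0.098 J/(L·cmH2O) → 10.933 J/min.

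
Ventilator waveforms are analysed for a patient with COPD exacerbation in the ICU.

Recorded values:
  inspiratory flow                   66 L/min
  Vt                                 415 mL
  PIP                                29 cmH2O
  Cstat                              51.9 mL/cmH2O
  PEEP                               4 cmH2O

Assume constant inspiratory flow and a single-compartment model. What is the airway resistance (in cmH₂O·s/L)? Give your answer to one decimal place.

Flow: 66 L/min ÷ 60 = 1.1 L/s.
Equation of motion (constant flow): PIP = Vt/C + R·V̇ + PEEP.
R·V̇ = PIP − Vt/C − PEEP = 29 − 415/51.9 − 4 = 29 − 7.996 − 4 = 17.004 cmH2O.
R = 17.004 / 1.1 = 15.458 cmH2O·s/L.

15.5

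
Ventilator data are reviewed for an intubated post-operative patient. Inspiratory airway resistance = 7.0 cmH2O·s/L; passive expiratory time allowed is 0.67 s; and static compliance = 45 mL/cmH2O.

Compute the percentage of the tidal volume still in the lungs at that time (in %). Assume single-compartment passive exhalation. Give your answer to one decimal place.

11.9

τ = R × C = 7.0 × 45 mL/cmH2O = 7.0 × 0.045 L/cmH2O = 0.315 s.
Passive exhalation: V(t)/V₀ = e^(−t/τ) = e^(−0.67/0.315) = 0.1192.
Fraction remaining = 0.1192 → 11.92%.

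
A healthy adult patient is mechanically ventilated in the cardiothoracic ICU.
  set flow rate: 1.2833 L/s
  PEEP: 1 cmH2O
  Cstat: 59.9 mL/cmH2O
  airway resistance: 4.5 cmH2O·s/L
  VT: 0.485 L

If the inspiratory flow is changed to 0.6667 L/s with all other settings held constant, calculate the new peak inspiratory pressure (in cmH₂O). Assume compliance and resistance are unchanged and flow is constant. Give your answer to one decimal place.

PIP = Vt/C + R·V̇ + PEEP (constant-flow equation of motion).
Only the resistive term changes: ΔPIP = R × ΔV̇ = 4.5 × (0.6667 − 1.2833) = 4.5 × -0.6166 = -2.775 cmH2O.
Original PIP = 485/59.9 + 4.5×1.2833 + 1 = 14.872 cmH2O; new PIP = 14.872 + (-2.775) = 12.097 cmH2O.

12.1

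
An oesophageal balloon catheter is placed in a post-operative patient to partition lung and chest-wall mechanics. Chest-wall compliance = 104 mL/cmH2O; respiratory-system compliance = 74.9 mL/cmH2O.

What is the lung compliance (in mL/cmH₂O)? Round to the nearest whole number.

1/CL = 1/Crs − 1/Ccw.
1/CL = 1/74.9 − 1/104 = 0.003736.
CL = 267.67 mL/cmH2O.

268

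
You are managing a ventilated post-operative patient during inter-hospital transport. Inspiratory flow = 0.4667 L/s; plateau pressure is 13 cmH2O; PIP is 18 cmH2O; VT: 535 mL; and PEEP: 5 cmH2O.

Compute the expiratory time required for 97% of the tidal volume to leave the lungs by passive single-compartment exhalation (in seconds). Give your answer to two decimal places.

2.51

R = (PIP − Pplat)/V̇ = (18 − 13) / 0.4667 = 5.0/0.4667 = 10.714 cmH2O·s/L.
C = Vt/(Pplat − PEEP) = 535.0 / (13 − 5) = 535.0/8.0 = 66.875 mL/cmH2O.
τ = R × C = 10.714 × 0.06688 L/cmH2O = 0.7166 s.
t = −τ·ln(1 − 0.97) = −0.7166·ln(0.03) = 2.513 s.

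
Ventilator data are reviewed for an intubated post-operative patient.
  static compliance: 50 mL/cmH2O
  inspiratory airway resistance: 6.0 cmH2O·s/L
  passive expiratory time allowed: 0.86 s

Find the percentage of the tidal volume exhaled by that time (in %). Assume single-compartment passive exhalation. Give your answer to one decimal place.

94.3

τ = R × C = 6.0 × 50 mL/cmH2O = 6.0 × 0.050 L/cmH2O = 0.3 s.
Passive exhalation: V(t)/V₀ = e^(−t/τ) = e^(−0.86/0.3) = 0.05689.
Fraction exhaled = 1 − 0.05689 = 0.9431 → 94.31%.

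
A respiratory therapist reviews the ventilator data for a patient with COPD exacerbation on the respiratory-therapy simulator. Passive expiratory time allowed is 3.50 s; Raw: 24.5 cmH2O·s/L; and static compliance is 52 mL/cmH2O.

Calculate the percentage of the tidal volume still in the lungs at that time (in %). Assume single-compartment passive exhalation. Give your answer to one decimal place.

6.4

τ = R × C = 24.5 × 52 mL/cmH2O = 24.5 × 0.052 L/cmH2O = 1.274 s.
Passive exhalation: V(t)/V₀ = e^(−t/τ) = e^(−3.50/1.274) = 0.0641.
Fraction remaining = 0.0641 → 6.41%.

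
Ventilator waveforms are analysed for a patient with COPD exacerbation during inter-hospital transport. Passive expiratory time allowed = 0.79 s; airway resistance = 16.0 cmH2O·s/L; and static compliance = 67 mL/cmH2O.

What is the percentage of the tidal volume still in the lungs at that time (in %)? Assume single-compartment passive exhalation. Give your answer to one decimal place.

47.9

τ = R × C = 16.0 × 67 mL/cmH2O = 16.0 × 0.067 L/cmH2O = 1.072 s.
Passive exhalation: V(t)/V₀ = e^(−t/τ) = e^(−0.79/1.072) = 0.4786.
Fraction remaining = 0.4786 → 47.86%.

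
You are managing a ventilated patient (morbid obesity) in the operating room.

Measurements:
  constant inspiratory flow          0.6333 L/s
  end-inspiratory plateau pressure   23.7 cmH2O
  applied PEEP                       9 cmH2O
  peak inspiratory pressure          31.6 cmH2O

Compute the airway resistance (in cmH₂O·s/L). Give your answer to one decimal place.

Raw = (PIP − Pplat) / flow = (31.6 − 23.7) / 0.6333 = 7.9 / 0.6333 = 12.474 cmH2O·s/L.

12.5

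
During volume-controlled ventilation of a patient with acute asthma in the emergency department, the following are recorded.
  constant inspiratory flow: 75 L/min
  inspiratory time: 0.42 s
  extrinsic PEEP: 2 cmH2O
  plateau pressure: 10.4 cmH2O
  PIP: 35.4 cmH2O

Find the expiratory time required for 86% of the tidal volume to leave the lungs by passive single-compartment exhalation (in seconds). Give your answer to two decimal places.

2.46

Flow: 75 L/min ÷ 60 = 1.25 L/s.
Vt = flow × Ti = 1.25 L/s × 0.42 s × 1000 mL/L = 525.0 mL.
R = (PIP − Pplat)/V̇ = (35.4 − 10.4) / 1.25 = 25.0/1.25 = 20.0 cmH2O·s/L.
C = Vt/(Pplat − PEEP) = 525.0 / (10.4 − 2) = 525.0/8.4 = 62.5 mL/cmH2O.
τ = R × C = 20.0 × 0.0625 L/cmH2O = 1.25 s.
t = −τ·ln(1 − 0.86) = −1.25·ln(0.14) = 2.458 s.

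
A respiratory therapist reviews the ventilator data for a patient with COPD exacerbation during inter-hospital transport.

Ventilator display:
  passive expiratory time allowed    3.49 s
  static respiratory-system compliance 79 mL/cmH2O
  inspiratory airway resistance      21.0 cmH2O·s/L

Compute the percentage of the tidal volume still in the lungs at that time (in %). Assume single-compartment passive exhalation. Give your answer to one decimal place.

τ = R × C = 21.0 × 79 mL/cmH2O = 21.0 × 0.079 L/cmH2O = 1.659 s.
Passive exhalation: V(t)/V₀ = e^(−t/τ) = e^(−3.49/1.659) = 0.122.
Fraction remaining = 0.122 → 12.2%.

12.2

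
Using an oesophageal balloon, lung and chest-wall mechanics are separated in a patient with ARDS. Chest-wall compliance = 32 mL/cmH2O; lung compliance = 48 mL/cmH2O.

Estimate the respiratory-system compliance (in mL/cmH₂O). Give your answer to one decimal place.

Lung and chest wall are elastances in series: 1/Crs = 1/CL + 1/Ccw.
1/Crs = 1/48 + 1/32 = 0.05208.
Crs = 19.201 mL/cmH2O.

19.2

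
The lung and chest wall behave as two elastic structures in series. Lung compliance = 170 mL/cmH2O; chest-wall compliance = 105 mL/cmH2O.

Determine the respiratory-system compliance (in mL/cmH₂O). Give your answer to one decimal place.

64.9

Lung and chest wall are elastances in series: 1/Crs = 1/CL + 1/Ccw.
1/Crs = 1/170 + 1/105 = 0.01541.
Crs = 64.893 mL/cmH2O.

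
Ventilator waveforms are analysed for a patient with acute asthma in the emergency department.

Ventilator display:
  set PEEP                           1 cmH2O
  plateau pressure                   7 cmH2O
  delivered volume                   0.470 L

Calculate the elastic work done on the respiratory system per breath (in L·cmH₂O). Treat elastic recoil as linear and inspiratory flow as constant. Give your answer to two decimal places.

Elastic work ≈ ½ × (Pplat − PEEP) × Vt = 0.5 × (7 − 1) × 0.470 L = 0.5 × 6.0 × 0.470 = 1.41 L·cmH2O.

1.41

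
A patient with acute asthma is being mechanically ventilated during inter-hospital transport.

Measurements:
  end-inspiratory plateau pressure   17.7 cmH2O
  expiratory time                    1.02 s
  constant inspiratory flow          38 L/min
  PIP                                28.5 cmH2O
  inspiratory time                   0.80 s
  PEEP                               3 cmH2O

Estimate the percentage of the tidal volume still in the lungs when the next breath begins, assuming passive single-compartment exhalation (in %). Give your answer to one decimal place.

17.6

Flow: 38 L/min ÷ 60 = 0.6333 L/s.
Vt = flow × Ti = 0.6333 L/s × 0.80 s × 1000 mL/L = 506.64 mL.
R = (PIP − Pplat)/V̇ = (28.5 − 17.7) / 0.6333 = 10.8/0.6333 = 17.054 cmH2O·s/L.
C = Vt/(Pplat − PEEP) = 506.64 / (17.7 − 3) = 506.64/14.7 = 34.465 mL/cmH2O.
τ = R × C = 17.054 × 0.03447 L/cmH2O = 0.5879 s.
Fraction remaining at end-expiration = e^(−Te/τ) = e^(−1.02/0.5879) = 0.1764 → 17.64%.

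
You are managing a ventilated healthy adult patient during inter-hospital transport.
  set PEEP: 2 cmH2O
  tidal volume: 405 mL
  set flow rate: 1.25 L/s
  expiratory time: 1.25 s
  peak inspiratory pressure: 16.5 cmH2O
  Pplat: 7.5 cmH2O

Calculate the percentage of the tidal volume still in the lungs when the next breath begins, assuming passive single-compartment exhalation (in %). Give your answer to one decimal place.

R = (PIP − Pplat)/V̇ = (16.5 − 7.5) / 1.25 = 9.0/1.25 = 7.2 cmH2O·s/L.
C = Vt/(Pplat − PEEP) = 405.0 / (7.5 − 2) = 405.0/5.5 = 73.636 mL/cmH2O.
τ = R × C = 7.2 × 0.07364 L/cmH2O = 0.5302 s.
Fraction remaining at end-expiration = e^(−Te/τ) = e^(−1.25/0.5302) = 0.09465 → 9.465%.

9.5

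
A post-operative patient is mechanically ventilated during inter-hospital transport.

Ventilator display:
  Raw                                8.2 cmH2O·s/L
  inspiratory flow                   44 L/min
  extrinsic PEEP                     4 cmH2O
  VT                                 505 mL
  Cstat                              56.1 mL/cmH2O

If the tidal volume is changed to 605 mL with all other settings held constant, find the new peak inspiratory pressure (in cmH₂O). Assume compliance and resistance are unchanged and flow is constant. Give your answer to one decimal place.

Flow: 44 L/min ÷ 60 = 0.7333 L/s.
PIP = Vt/C + R·V̇ + PEEP (constant-flow equation of motion).
Only the elastic term changes: ΔPIP = ΔVt / C = (605 − 505) / 56.1 = 1.783 cmH2O.
Original PIP = 505/56.1 + 8.2×0.7333 + 4 = 19.015 cmH2O; new PIP = 19.015 + (1.783) = 20.798 cmH2O.

20.8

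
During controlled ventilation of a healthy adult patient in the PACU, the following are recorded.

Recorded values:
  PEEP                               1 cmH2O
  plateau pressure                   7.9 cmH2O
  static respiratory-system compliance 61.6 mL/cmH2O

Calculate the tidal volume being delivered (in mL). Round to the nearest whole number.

Vt = Cstat × (Pplat − PEEP) = 61.6 × (7.9 − 1) = 61.6 × 6.9 = 425.04 mL.

425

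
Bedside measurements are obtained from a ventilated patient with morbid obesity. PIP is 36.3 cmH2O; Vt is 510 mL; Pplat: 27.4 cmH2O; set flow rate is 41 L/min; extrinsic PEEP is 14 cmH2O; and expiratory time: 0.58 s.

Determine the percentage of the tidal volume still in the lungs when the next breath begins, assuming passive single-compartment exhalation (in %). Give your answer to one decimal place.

31.0

Flow: 41 L/min ÷ 60 = 0.6833 L/s.
R = (PIP − Pplat)/V̇ = (36.3 − 27.4) / 0.6833 = 8.9/0.6833 = 13.025 cmH2O·s/L.
C = Vt/(Pplat − PEEP) = 510.0 / (27.4 − 14) = 510.0/13.4 = 38.06 mL/cmH2O.
τ = R × C = 13.025 × 0.03806 L/cmH2O = 0.4957 s.
Fraction remaining at end-expiration = e^(−Te/τ) = e^(−0.58/0.4957) = 0.3103 → 31.03%.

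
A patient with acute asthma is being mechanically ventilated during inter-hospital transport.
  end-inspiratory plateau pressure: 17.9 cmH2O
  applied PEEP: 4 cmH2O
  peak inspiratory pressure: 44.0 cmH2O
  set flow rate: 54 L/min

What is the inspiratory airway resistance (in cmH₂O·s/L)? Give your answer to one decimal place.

29.0

Flow: 54 L/min ÷ 60 = 0.9 L/s.
Raw = (PIP − Pplat) / flow = (44.0 − 17.9) / 0.9 = 26.1 / 0.9 = 29.0 cmH2O·s/L.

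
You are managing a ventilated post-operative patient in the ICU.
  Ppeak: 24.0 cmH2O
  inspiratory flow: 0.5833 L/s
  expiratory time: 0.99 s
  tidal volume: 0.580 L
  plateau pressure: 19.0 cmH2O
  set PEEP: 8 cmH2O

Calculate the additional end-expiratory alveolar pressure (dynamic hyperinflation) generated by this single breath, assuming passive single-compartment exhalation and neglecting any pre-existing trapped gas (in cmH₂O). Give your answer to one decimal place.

R = (PIP − Pplat)/V̇ = (24.0 − 19.0) / 0.5833 = 5.0/0.5833 = 8.572 cmH2O·s/L.
C = Vt/(Pplat − PEEP) = 580.0 / (19.0 − 8) = 580.0/11.0 = 52.727 mL/cmH2O.
τ = R × C = 8.572 × 0.05273 L/cmH2O = 0.452 s.
Fraction remaining = e^(−Te/τ) = e^(−0.99/0.452) = 0.1119; trapped volume = 580.0 × 0.1119 = 64.902 mL.
Additional alveolar pressure from trapping ≈ V_trapped / C = 64.902 / 52.727 = 1.231 cmH2O.

1.2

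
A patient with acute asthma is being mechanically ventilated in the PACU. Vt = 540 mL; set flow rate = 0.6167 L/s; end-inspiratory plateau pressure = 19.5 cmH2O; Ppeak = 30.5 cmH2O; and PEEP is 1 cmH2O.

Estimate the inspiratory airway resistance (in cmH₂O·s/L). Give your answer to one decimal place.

17.8

Raw = (PIP − Pplat) / flow = (30.5 − 19.5) / 0.6167 = 11.0 / 0.6167 = 17.837 cmH2O·s/L.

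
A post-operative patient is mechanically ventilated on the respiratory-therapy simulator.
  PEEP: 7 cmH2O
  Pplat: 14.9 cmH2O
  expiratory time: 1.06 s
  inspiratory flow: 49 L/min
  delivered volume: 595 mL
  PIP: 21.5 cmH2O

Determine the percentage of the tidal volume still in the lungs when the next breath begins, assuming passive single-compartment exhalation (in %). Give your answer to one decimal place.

Flow: 49 L/min ÷ 60 = 0.8167 L/s.
R = (PIP − Pplat)/V̇ = (21.5 − 14.9) / 0.8167 = 6.6/0.8167 = 8.081 cmH2O·s/L.
C = Vt/(Pplat − PEEP) = 595.0 / (14.9 − 7) = 595.0/7.9 = 75.316 mL/cmH2O.
τ = R × C = 8.081 × 0.07532 L/cmH2O = 0.6087 s.
Fraction remaining at end-expiration = e^(−Te/τ) = e^(−1.06/0.6087) = 0.1753 → 17.53%.

17.5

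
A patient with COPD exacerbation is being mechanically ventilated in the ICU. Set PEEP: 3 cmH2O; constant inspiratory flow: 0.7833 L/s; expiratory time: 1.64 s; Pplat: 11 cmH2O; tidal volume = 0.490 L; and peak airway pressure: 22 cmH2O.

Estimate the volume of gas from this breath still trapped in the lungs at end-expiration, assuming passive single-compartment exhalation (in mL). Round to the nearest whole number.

R = (PIP − Pplat)/V̇ = (22 − 11) / 0.7833 = 11.0/0.7833 = 14.043 cmH2O·s/L.
C = Vt/(Pplat − PEEP) = 490.0 / (11 − 3) = 490.0/8.0 = 61.25 mL/cmH2O.
τ = R × C = 14.043 × 0.06125 L/cmH2O = 0.8601 s.
Fraction remaining = e^(−Te/τ) = e^(−1.64/0.8601) = 0.1486.
Trapped volume = 490.0 × 0.1486 = 72.814 mL.

73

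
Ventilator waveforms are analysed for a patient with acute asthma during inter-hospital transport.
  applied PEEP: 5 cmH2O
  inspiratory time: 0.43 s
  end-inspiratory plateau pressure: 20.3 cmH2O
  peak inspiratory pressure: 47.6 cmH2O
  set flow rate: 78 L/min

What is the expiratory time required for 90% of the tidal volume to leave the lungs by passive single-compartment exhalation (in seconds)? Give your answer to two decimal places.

Flow: 78 L/min ÷ 60 = 1.3 L/s.
Vt = flow × Ti = 1.3 L/s × 0.43 s × 1000 mL/L = 559.0 mL.
R = (PIP − Pplat)/V̇ = (47.6 − 20.3) / 1.3 = 27.3/1.3 = 21.0 cmH2O·s/L.
C = Vt/(Pplat − PEEP) = 559.0 / (20.3 − 5) = 559.0/15.3 = 36.536 mL/cmH2O.
τ = R × C = 21.0 × 0.03654 L/cmH2O = 0.7673 s.
t = −τ·ln(1 − 0.90) = −0.7673·ln(0.1) = 1.767 s.

1.77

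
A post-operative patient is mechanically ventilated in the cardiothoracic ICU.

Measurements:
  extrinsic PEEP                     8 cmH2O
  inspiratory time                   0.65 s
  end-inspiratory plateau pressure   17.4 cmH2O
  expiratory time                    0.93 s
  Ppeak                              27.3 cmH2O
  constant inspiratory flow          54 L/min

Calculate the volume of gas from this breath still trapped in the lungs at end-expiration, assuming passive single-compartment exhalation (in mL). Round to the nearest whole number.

Flow: 54 L/min ÷ 60 = 0.9 L/s.
Vt = flow × Ti = 0.9 L/s × 0.65 s × 1000 mL/L = 585.0 mL.
R = (PIP − Pplat)/V̇ = (27.3 − 17.4) / 0.9 = 9.9/0.9 = 11.0 cmH2O·s/L.
C = Vt/(Pplat − PEEP) = 585.0 / (17.4 − 8) = 585.0/9.4 = 62.234 mL/cmH2O.
τ = R × C = 11.0 × 0.06223 L/cmH2O = 0.6845 s.
Fraction remaining = e^(−Te/τ) = e^(−0.93/0.6845) = 0.257.
Trapped volume = 585.0 × 0.257 = 150.35 mL.

150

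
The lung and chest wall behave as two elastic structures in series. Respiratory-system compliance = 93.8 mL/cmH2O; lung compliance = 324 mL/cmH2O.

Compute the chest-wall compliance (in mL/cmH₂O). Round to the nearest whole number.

1/Ccw = 1/Crs − 1/CL.
1/Ccw = 1/93.8 − 1/324 = 0.007575.
Ccw = 132.01 mL/cmH2O.

132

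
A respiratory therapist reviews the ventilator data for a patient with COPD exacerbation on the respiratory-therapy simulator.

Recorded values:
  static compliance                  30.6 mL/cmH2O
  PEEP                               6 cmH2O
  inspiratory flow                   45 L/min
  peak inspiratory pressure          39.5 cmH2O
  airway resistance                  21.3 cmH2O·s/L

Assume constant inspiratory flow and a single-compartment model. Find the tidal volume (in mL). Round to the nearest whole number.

Flow: 45 L/min ÷ 60 = 0.75 L/s.
Equation of motion (constant flow): PIP = Vt/C + R·V̇ + PEEP.
Vt/C = PIP − R·V̇ − PEEP = 39.5 − 15.975 − 6 = 17.525 cmH2O.
Vt = C × 17.525 = 30.6 × 17.525 = 536.27 mL.

536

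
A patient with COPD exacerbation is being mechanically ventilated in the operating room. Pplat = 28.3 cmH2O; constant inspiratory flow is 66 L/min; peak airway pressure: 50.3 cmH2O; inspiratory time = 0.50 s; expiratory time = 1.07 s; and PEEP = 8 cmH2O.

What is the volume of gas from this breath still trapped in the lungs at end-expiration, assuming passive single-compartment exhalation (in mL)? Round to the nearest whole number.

76

Flow: 66 L/min ÷ 60 = 1.1 L/s.
Vt = flow × Ti = 1.1 L/s × 0.50 s × 1000 mL/L = 550.0 mL.
R = (PIP − Pplat)/V̇ = (50.3 − 28.3) / 1.1 = 22.0/1.1 = 20.0 cmH2O·s/L.
C = Vt/(Pplat − PEEP) = 550.0 / (28.3 − 8) = 550.0/20.3 = 27.094 mL/cmH2O.
τ = R × C = 20.0 × 0.02709 L/cmH2O = 0.5418 s.
Fraction remaining = e^(−Te/τ) = e^(−1.07/0.5418) = 0.1388.
Trapped volume = 550.0 × 0.1388 = 76.34 mL.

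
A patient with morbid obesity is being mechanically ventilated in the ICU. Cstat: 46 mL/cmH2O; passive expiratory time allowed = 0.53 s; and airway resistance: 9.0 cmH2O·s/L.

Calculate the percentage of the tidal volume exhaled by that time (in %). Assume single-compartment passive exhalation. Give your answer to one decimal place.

72.2

τ = R × C = 9.0 × 46 mL/cmH2O = 9.0 × 0.046 L/cmH2O = 0.414 s.
Passive exhalation: V(t)/V₀ = e^(−t/τ) = e^(−0.53/0.414) = 0.278.
Fraction exhaled = 1 − 0.278 = 0.722 → 72.2%.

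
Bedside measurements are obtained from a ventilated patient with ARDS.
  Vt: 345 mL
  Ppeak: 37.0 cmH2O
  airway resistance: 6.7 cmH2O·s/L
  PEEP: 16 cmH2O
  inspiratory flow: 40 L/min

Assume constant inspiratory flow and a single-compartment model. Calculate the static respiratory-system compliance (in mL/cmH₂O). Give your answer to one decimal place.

Flow: 40 L/min ÷ 60 = 0.6667 L/s.
Equation of motion (constant flow): PIP = Vt/C + R·V̇ + PEEP.
Vt/C = PIP − R·V̇ − PEEP = 37.0 − 6.7×0.6667 − 16 = 37.0 − 4.467 − 16 = 16.533 cmH2O.
C = Vt / 16.533 = 345 / 16.533 = 20.867 mL/cmH2O.

20.9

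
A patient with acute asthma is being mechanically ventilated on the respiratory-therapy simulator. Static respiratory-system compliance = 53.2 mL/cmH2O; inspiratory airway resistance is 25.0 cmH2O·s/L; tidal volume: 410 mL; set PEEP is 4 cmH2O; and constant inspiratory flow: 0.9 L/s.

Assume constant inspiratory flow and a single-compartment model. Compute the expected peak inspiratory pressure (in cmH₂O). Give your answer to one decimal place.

Equation of motion (constant flow): PIP = Vt/C + R·V̇ + PEEP.
PIP = 410/53.2 + 25.0×0.9 + 4 = 7.707 + 22.5 + 4 = 34.207 cmH2O.

34.2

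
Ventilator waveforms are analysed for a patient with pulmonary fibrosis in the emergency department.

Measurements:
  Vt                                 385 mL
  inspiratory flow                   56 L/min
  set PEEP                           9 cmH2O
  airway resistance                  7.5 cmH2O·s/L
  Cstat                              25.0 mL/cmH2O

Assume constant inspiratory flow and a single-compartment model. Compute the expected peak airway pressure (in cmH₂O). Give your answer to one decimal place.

31.4

Flow: 56 L/min ÷ 60 = 0.9333 L/s.
Equation of motion (constant flow): PIP = Vt/C + R·V̇ + PEEP.
PIP = 385/25.0 + 7.5×0.9333 + 9 = 15.4 + 7.0 + 9 = 31.4 cmH2O.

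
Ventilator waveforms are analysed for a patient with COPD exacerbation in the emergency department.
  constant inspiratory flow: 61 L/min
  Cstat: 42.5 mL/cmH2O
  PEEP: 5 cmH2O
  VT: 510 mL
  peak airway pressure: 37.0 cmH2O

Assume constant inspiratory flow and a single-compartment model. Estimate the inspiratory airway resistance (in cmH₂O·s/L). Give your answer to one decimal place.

Flow: 61 L/min ÷ 60 = 1.0167 L/s.
Equation of motion (constant flow): PIP = Vt/C + R·V̇ + PEEP.
R·V̇ = PIP − Vt/C − PEEP = 37.0 − 510/42.5 − 5 = 37.0 − 12.0 − 5 = 20.0 cmH2O.
R = 20.0 / 1.0167 = 19.671 cmH2O·s/L.

19.7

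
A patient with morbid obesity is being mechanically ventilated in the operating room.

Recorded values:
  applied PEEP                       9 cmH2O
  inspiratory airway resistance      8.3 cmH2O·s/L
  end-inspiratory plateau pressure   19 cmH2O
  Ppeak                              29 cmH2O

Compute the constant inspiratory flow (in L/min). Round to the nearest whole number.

flow = (PIP − Pplat) / Raw = (29 − 19) / 8.3 = 1.205 L/s × 60 = 72.3 L/min.

72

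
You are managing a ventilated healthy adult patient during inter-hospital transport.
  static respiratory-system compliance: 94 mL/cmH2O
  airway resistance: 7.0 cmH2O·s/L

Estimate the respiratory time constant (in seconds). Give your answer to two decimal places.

0.66

τ = R × C = 7.0 × 94 mL/cmH2O = 7.0 × 0.094 L/cmH2O = 0.658 s.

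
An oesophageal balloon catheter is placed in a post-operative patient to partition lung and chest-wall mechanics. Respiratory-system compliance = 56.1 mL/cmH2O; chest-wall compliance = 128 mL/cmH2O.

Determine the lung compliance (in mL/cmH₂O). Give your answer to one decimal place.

99.9

1/CL = 1/Crs − 1/Ccw.
1/CL = 1/56.1 − 1/128 = 0.01001.
CL = 99.9 mL/cmH2O.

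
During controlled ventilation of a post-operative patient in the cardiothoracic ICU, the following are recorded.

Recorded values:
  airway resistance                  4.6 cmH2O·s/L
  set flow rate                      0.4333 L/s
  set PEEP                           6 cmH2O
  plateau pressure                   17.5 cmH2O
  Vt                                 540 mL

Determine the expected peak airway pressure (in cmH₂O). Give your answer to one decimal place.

PIP = Pplat + Raw × flow = 17.5 + 4.6 × 0.4333 = 17.5 + 1.993 = 19.493 cmH2O.

19.5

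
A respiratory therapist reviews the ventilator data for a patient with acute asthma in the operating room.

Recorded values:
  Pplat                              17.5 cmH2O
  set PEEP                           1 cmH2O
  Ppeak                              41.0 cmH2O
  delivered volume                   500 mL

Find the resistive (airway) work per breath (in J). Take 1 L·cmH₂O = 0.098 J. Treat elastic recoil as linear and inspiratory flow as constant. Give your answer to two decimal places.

With constant inspiratory flow the resistive pressure is constant at PIP − Pplat = 41.0 − 17.5 = 23.5 cmH2O, so resistive work = 23.5 × 0.500 = 11.75 L·cmH2O.
× 0.098 J/(L·cmH2O) → 1.152 J.

1.15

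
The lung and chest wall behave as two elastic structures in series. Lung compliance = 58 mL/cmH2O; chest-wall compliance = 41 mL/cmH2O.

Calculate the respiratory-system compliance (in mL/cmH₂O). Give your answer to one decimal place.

24.0

Lung and chest wall are elastances in series: 1/Crs = 1/CL + 1/Ccw.
1/Crs = 1/58 + 1/41 = 0.04163.
Crs = 24.021 mL/cmH2O.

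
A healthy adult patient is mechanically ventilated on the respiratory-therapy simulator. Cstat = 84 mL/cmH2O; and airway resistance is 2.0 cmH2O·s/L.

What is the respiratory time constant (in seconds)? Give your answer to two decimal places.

0.17

τ = R × C = 2.0 × 84 mL/cmH2O = 2.0 × 0.084 L/cmH2O = 0.168 s.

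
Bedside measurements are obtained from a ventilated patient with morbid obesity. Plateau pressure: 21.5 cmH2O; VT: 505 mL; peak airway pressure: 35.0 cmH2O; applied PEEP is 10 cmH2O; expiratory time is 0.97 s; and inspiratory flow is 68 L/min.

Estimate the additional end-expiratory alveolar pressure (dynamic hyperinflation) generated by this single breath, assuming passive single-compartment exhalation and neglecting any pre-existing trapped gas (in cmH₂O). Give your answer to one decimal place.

1.8

Flow: 68 L/min ÷ 60 = 1.1333 L/s.
R = (PIP − Pplat)/V̇ = (35.0 − 21.5) / 1.1333 = 13.5/1.1333 = 11.912 cmH2O·s/L.
C = Vt/(Pplat − PEEP) = 505.0 / (21.5 − 10) = 505.0/11.5 = 43.913 mL/cmH2O.
τ = R × C = 11.912 × 0.04391 L/cmH2O = 0.5231 s.
Fraction remaining = e^(−Te/τ) = e^(−0.97/0.5231) = 0.1566; trapped volume = 505.0 × 0.1566 = 79.083 mL.
Additional alveolar pressure from trapping ≈ V_trapped / C = 79.083 / 43.913 = 1.801 cmH2O.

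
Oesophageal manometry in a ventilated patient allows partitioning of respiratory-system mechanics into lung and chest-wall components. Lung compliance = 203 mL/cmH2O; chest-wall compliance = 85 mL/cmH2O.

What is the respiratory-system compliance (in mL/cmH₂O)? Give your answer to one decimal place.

Lung and chest wall are elastances in series: 1/Crs = 1/CL + 1/Ccw.
1/Crs = 1/203 + 1/85 = 0.01669.
Crs = 59.916 mL/cmH2O.

59.9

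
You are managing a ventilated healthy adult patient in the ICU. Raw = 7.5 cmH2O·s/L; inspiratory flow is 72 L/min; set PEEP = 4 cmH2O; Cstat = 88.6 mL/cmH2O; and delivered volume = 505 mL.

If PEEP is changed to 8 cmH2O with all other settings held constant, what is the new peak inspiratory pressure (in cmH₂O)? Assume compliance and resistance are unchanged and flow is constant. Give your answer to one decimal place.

Flow: 72 L/min ÷ 60 = 1.2 L/s.
PIP = Vt/C + R·V̇ + PEEP (constant-flow equation of motion).
Only the baseline term changes: ΔPIP = ΔPEEP = 8 − 4 = 4.0 cmH2O.
Original PIP = 505/88.6 + 7.5×1.2 + 4 = 18.7 cmH2O; new PIP = 18.7 + (4.0) = 22.7 cmH2O.

22.7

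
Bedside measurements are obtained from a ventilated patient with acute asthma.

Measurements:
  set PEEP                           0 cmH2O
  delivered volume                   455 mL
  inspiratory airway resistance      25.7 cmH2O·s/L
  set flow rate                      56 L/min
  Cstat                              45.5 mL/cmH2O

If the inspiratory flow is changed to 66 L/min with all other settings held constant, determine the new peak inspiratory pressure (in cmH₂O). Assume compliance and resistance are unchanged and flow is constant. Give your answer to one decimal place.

Flow: 56 L/min ÷ 60 = 0.9333 L/s.
New flow: 66 L/min ÷ 60 = 1.1 L/s.
PIP = Vt/C + R·V̇ + PEEP (constant-flow equation of motion).
Only the resistive term changes: ΔPIP = R × ΔV̇ = 25.7 × (1.1 − 0.9333) = 25.7 × 0.1667 = 4.284 cmH2O.
Original PIP = 455/45.5 + 25.7×0.9333 + 0 = 33.986 cmH2O; new PIP = 33.986 + (4.284) = 38.27 cmH2O.

38.3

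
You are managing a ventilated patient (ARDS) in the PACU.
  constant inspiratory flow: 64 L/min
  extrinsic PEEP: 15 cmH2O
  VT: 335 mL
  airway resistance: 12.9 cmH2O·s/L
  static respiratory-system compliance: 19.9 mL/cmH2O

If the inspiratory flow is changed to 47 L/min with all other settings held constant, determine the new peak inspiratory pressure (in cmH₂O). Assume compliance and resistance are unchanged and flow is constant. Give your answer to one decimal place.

Flow: 64 L/min ÷ 60 = 1.0667 L/s.
New flow: 47 L/min ÷ 60 = 0.7833 L/s.
PIP = Vt/C + R·V̇ + PEEP (constant-flow equation of motion).
Only the resistive term changes: ΔPIP = R × ΔV̇ = 12.9 × (0.7833 − 1.0667) = 12.9 × -0.2834 = -3.656 cmH2O.
Original PIP = 335/19.9 + 12.9×1.0667 + 15 = 45.595 cmH2O; new PIP = 45.595 + (-3.656) = 41.939 cmH2O.

41.9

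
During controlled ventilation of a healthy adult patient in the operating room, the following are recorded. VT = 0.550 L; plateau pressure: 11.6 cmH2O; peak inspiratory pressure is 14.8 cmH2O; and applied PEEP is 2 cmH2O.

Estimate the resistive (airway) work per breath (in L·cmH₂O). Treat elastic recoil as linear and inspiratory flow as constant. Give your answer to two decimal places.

With constant inspiratory flow the resistive pressure is constant at PIP − Pplat = 14.8 − 11.6 = 3.2 cmH2O, so resistive work = 3.2 × 0.550 = 1.76 L·cmH2O.

1.76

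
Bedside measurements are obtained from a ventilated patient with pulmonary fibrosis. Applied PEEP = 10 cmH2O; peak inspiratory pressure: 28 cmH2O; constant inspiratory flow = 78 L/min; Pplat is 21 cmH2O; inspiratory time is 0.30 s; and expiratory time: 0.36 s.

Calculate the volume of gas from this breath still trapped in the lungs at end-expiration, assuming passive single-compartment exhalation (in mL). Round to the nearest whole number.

59

Flow: 78 L/min ÷ 60 = 1.3 L/s.
Vt = flow × Ti = 1.3 L/s × 0.30 s × 1000 mL/L = 390.0 mL.
R = (PIP − Pplat)/V̇ = (28 − 21) / 1.3 = 7.0/1.3 = 5.385 cmH2O·s/L.
C = Vt/(Pplat − PEEP) = 390.0 / (21 − 10) = 390.0/11.0 = 35.455 mL/cmH2O.
τ = R × C = 5.385 × 0.03546 L/cmH2O = 0.191 s.
Fraction remaining = e^(−Te/τ) = e^(−0.36/0.191) = 0.1519.
Trapped volume = 390.0 × 0.1519 = 59.241 mL.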